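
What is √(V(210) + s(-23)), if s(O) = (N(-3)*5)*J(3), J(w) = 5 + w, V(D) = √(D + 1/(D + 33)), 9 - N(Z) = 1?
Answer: √(25920 + 3*√153093)/9 ≈ 18.289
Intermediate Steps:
N(Z) = 8 (N(Z) = 9 - 1*1 = 9 - 1 = 8)
V(D) = √(D + 1/(33 + D))
s(O) = 320 (s(O) = (8*5)*(5 + 3) = 40*8 = 320)
√(V(210) + s(-23)) = √(√((1 + 210*(33 + 210))/(33 + 210)) + 320) = √(√((1 + 210*243)/243) + 320) = √(√((1 + 51030)/243) + 320) = √(√((1/243)*51031) + 320) = √(√(51031/243) + 320) = √(√153093/27 + 320) = √(320 + √153093/27)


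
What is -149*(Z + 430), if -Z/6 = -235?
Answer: -274160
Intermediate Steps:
Z = 1410 (Z = -6*(-235) = 1410)
-149*(Z + 430) = -149*(1410 + 430) = -149*1840 = -274160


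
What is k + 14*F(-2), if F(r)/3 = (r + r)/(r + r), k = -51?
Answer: -9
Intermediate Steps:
F(r) = 3 (F(r) = 3*((r + r)/(r + r)) = 3*((2*r)/((2*r))) = 3*((2*r)*(1/(2*r))) = 3*1 = 3)
k + 14*F(-2) = -51 + 14*3 = -51 + 42 = -9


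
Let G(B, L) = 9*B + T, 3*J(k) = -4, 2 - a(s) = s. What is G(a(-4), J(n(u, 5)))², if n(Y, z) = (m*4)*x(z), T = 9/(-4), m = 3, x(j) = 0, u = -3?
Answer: 42849/16 ≈ 2678.1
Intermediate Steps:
T = -9/4 (T = 9*(-¼) = -9/4 ≈ -2.2500)
n(Y, z) = 0 (n(Y, z) = (3*4)*0 = 12*0 = 0)
a(s) = 2 - s
J(k) = -4/3 (J(k) = (⅓)*(-4) = -4/3)
G(B, L) = -9/4 + 9*B (G(B, L) = 9*B - 9/4 = -9/4 + 9*B)
G(a(-4), J(n(u, 5)))² = (-9/4 + 9*(2 - 1*(-4)))² = (-9/4 + 9*(2 + 4))² = (-9/4 + 9*6)² = (-9/4 + 54)² = (207/4)² = 42849/16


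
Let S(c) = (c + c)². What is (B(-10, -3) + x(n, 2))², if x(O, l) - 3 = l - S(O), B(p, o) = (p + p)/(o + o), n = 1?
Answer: 169/9 ≈ 18.778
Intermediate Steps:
S(c) = 4*c² (S(c) = (2*c)² = 4*c²)
B(p, o) = p/o (B(p, o) = (2*p)/((2*o)) = (2*p)*(1/(2*o)) = p/o)
x(O, l) = 3 + l - 4*O² (x(O, l) = 3 + (l - 4*O²) = 3 + l - 4*O²)
(B(-10, -3) + x(n, 2))² = (-10/(-3) + (3 + 2 - 4*1²))² = (-10*(-⅓) + (3 + 2 - 4*1))² = (10/3 + (3 + 2 - 4))² = (10/3 + 1)² = (13/3)² = 169/9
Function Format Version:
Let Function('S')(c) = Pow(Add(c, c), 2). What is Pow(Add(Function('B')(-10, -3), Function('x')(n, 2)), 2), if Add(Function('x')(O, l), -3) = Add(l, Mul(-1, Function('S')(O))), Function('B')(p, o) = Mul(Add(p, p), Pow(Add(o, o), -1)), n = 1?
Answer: Rational(169, 9) ≈ 18.778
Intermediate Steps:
Function('S')(c) = Mul(4, Pow(c, 2)) (Function('S')(c) = Pow(Mul(2, c), 2) = Mul(4, Pow(c, 2)))
Function('B')(p, o) = Mul(p, Pow(o, -1)) (Function('B')(p, o) = Mul(Mul(2, p), Pow(Mul(2, o), -1)) = Mul(Mul(2, p), Mul(Rational(1, 2), Pow(o, -1))) = Mul(p, Pow(o, -1)))
Function('x')(O, l) = Add(3, l, Mul(-4, Pow(O, 2))) (Function('x')(O, l) = Add(3, Add(l, Mul(-1, Mul(4, Pow(O, 2))))) = Add(3, Add(l, Mul(-4, Pow(O, 2)))) = Add(3, l, Mul(-4, Pow(O, 2))))
Pow(Add(Function('B')(-10, -3), Function('x')(n, 2)), 2) = Pow(Add(Mul(-10, Pow(-3, -1)), Add(3, 2, Mul(-4, Pow(1, 2)))), 2) = Pow(Add(Mul(-10, Rational(-1, 3)), Add(3, 2, Mul(-4, 1))), 2) = Pow(Add(Rational(10, 3), Add(3, 2, -4)), 2) = Pow(Add(Rational(10, 3), 1), 2) = Pow(Rational(13, 3), 2) = Rational(169, 9)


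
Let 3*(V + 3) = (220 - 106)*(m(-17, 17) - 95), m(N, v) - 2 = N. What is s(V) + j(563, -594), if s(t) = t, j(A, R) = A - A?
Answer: -4183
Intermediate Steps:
j(A, R) = 0
m(N, v) = 2 + N
V = -4183 (V = -3 + ((220 - 106)*((2 - 17) - 95))/3 = -3 + (114*(-15 - 95))/3 = -3 + (114*(-110))/3 = -3 + (⅓)*(-12540) = -3 - 4180 = -4183)
s(V) + j(563, -594) = -4183 + 0 = -4183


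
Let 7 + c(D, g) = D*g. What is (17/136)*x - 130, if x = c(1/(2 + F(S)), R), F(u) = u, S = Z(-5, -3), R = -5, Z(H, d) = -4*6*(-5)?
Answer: -127739/976 ≈ -130.88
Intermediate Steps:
Z(H, d) = 120 (Z(H, d) = -24*(-5) = 120)
S = 120
c(D, g) = -7 + D*g
x = -859/122 (x = -7 - 5/(2 + 120) = -7 - 5/122 = -859/122 ≈ -7.0410)
(17/136)*x - 130 = (17/136)*(-859/122) - 130 = (17*(1/136))*(-859/122) - 130 = (1/8)*(-859/122) - 130 = -859/976 - 130 = -127739/976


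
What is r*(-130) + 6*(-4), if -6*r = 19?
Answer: 1163/3 ≈ 387.67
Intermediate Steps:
r = -19/6 (r = -⅙*19 = -19/6 ≈ -3.1667)
r*(-130) + 6*(-4) = -19/6*(-130) + 6*(-4) = 1235/3 - 24 = 1163/3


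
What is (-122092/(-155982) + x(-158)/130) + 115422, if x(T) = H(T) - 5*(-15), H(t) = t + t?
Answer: 1170233176409/10138830 ≈ 1.1542e+5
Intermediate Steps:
H(t) = 2*t
x(T) = 75 + 2*T (x(T) = 2*T - 5*(-15) = 2*T - 1*(-75) = 2*T + 75 = 75 + 2*T)
(-122092/(-155982) + x(-158)/130) + 115422 = (-122092/(-155982) + (75 + 2*(-158))/130) + 115422 = (-122092*(-1/155982) + (75 - 316)*(1/130)) + 115422 = (61046/77991 - 241*1/130) + 115422 = (61046/77991 - 241/130) + 115422 = -10859851/10138830 + 115422 = 1170233176409/10138830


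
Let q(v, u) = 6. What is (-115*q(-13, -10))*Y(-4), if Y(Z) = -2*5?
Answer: 6900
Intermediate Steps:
Y(Z) = -10
(-115*q(-13, -10))*Y(-4) = -115*6*(-10) = -690*(-10) = 6900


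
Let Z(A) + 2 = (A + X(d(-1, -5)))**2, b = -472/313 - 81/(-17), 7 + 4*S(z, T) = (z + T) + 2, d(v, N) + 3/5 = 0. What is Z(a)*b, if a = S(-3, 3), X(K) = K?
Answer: 9860201/2128400 ≈ 4.6327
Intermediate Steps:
d(v, N) = -3/5 (d(v, N) = -3/5 + 0 = -3/5)
S(z, T) = -5/4 + T/4 + z/4 (S(z, T) = -7/4 + ((z + T) + 2)/4 = -7/4 + ((T + z) + 2)/4 = -7/4 + (2 + T + z)/4 = -7/4 + (1/2 + T/4 + z/4) = -5/4 + T/4 + z/4)
a = -5/4 (a = -5/4 + (1/4)*3 + (1/4)*(-3) = -5/4 + 3/4 - 3/4 = -5/4 ≈ -1.2500)
b = 17329/5321 (b = -472*1/313 - 81*(-1/17) = -472/313 + 81/17 = 17329/5321 ≈ 3.2567)
Z(A) = -2 + (-3/5 + A)**2 (Z(A) = -2 + (A - 3/5)**2 = -2 + (-3/5 + A)**2)
Z(a)*b = (-2 + (-3 + 5*(-5/4))**2/25)*(17329/5321) = (-2 + (-3 - 25/4)**2/25)*(17329/5321) = (-2 + (-37/4)**2/25)*(17329/5321) = (-2 + (1/25)*(1369/16))*(17329/5321) = (-2 + 1369/400)*(17329/5321) = (569/400)*(17329/5321) = 9860201/2128400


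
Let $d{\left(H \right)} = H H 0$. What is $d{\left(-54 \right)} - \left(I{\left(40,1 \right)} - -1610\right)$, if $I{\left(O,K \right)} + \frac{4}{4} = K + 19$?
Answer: $-1629$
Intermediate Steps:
$I{\left(O,K \right)} = 18 + K$ ($I{\left(O,K \right)} = -1 + \left(K + 19\right) = -1 + \left(19 + K\right) = 18 + K$)
$d{\left(H \right)} = 0$ ($d{\left(H \right)} = H^{2} \cdot 0 = 0$)
$d{\left(-54 \right)} - \left(I{\left(40,1 \right)} - -1610\right) = 0 - \left(\left(18 + 1\right) - -1610\right) = 0 - \left(19 + 1610\right) = 0 - 1629 = -1629$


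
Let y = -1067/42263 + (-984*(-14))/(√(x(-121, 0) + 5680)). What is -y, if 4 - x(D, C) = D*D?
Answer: 1067/42263 + 13776*I*√53/689 ≈ 0.025247 + 145.56*I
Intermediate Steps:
x(D, C) = 4 - D² (x(D, C) = 4 - D*D = 4 - D²)
y = -1067/42263 - 13776*I*√53/689 (y = -1067/42263 + (-984*(-14))/(√((4 - 1*(-121)²) + 5680)) = -1067*1/42263 + 13776/(√((4 - 1*14641) + 5680)) = -1067/42263 + 13776/(√((4 - 14641) + 5680)) = -1067/42263 + 13776/(√(-14637 + 5680)) = -1067/42263 + 13776/(√(-8957)) = -1067/42263 + 13776/((13*I*√53)) = -1067/42263 + 13776*(-I*√53/689) = -1067/42263 - 13776*I*√53/689 ≈ -0.025247 - 145.56*I)
-y = -(-1067/42263 - 13776*I*√53/689) = 1067/42263 + 13776*I*√53/689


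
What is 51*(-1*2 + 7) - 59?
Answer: 196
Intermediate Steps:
51*(-1*2 + 7) - 59 = 51*(-2 + 7) - 59 = 51*5 - 59 = 255 - 59 = 196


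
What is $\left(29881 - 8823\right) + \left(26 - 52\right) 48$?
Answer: $19810$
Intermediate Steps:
$\left(29881 - 8823\right) + \left(26 - 52\right) 48 = 21058 - 1248 = 19810$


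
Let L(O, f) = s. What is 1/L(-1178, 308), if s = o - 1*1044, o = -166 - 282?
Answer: -1/1492 ≈ -0.00067024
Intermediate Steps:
o = -448
s = -1492 (s = -448 - 1*1044 = -448 - 1044 = -1492)
L(O, f) = -1492
1/L(-1178, 308) = 1/(-1492) = -1/1492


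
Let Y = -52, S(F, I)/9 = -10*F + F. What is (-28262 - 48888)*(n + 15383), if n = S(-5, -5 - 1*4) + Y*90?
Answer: -856982200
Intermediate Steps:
S(F, I) = -81*F (S(F, I) = 9*(-10*F + F) = 9*(-9*F) = -81*F)
n = -4275 (n = -81*(-5) - 52*90 = 405 - 4680 = -4275)
(-28262 - 48888)*(n + 15383) = (-28262 - 48888)*(-4275 + 15383) = -77150*11108 = -856982200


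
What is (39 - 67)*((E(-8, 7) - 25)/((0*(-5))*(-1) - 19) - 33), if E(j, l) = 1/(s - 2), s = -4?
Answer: 50554/57 ≈ 886.91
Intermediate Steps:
E(j, l) = -⅙ (E(j, l) = 1/(-4 - 2) = 1/(-6) = -⅙)
(39 - 67)*((E(-8, 7) - 25)/((0*(-5))*(-1) - 19) - 33) = (39 - 67)*((-⅙ - 25)/((0*(-5))*(-1) - 19) - 33) = -28*(-151/(6*(0*(-1) - 19)) - 33) = -28*(-151/(6*(0 - 19)) - 33) = -28*(-151/6/(-19) - 33) = -28*(-151/6*(-1/19) - 33) = -28*(151/114 - 33) = -28*(-3611/114) = 50554/57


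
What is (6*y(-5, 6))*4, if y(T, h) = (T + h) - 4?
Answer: -72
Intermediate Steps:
y(T, h) = -4 + T + h
(6*y(-5, 6))*4 = (6*(-4 - 5 + 6))*4 = (6*(-3))*4 = -18*4 = -72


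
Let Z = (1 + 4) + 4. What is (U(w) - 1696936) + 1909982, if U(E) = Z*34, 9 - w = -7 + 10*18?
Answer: 213352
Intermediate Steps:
w = -164 (w = 9 - (-7 + 10*18) = 9 - (-7 + 180) = 9 - 1*173 = 9 - 173 = -164)
Z = 9 (Z = 5 + 4 = 9)
U(E) = 306 (U(E) = 9*34 = 306)
(U(w) - 1696936) + 1909982 = (306 - 1696936) + 1909982 = -1696630 + 1909982 = 213352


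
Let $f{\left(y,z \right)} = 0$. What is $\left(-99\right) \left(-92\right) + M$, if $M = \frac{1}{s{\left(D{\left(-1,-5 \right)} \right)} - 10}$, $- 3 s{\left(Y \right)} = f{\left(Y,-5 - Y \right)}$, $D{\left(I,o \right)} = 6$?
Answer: $\frac{91079}{10} \approx 9107.9$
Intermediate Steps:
$s{\left(Y \right)} = 0$ ($s{\left(Y \right)} = \left(- \frac{1}{3}\right) 0 = 0$)
$M = - \frac{1}{10}$ ($M = \frac{1}{0 - 10} = \frac{1}{-10} = - \frac{1}{10} \approx -0.1$)
$\left(-99\right) \left(-92\right) + M = \left(-99\right) \left(-92\right) - \frac{1}{10} = 9108 - \frac{1}{10} = \frac{91079}{10}$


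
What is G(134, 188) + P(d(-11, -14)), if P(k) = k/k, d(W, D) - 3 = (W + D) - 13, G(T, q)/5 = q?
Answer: 941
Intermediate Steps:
G(T, q) = 5*q
d(W, D) = -10 + D + W (d(W, D) = 3 + ((W + D) - 13) = 3 + ((D + W) - 13) = 3 + (-13 + D + W) = -10 + D + W)
P(k) = 1
G(134, 188) + P(d(-11, -14)) = 5*188 + 1 = 940 + 1 = 941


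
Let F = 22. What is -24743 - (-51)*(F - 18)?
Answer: -24539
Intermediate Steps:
-24743 - (-51)*(F - 18) = -24743 - (-51)*(22 - 18) = -24743 - (-51)*4 = -24743 - 1*(-204) = -24743 + 204 = -24539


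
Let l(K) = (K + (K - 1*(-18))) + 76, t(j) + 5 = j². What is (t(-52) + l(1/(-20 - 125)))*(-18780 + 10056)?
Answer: -3533071692/145 ≈ -2.4366e+7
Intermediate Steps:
t(j) = -5 + j²
l(K) = 94 + 2*K (l(K) = (K + (K + 18)) + 76 = (K + (18 + K)) + 76 = (18 + 2*K) + 76 = 94 + 2*K)
(t(-52) + l(1/(-20 - 125)))*(-18780 + 10056) = ((-5 + (-52)²) + (94 + 2/(-20 - 125)))*(-18780 + 10056) = ((-5 + 2704) + (94 + 2/(-145)))*(-8724) = (2699 + (94 + 2*(-1/145)))*(-8724) = (2699 + (94 - 2/145))*(-8724) = (2699 + 13628/145)*(-8724) = (404983/145)*(-8724) = -3533071692/145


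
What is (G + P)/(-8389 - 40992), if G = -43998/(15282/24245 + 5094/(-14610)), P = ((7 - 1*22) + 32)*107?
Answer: 171149700281/54739381691 ≈ 3.1266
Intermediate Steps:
P = 1819 (P = ((7 - 22) + 32)*107 = (-15 + 32)*107 = 17*107 = 1819)
G = -173166081790/1108511 (G = -43998/(15282*(1/24245) + 5094*(-1/14610)) = -43998/(15282/24245 - 849/2435) = -43998/3325533/11807315 = -43998*11807315/3325533 = -173166081790/1108511 ≈ -1.5622e+5)
(G + P)/(-8389 - 40992) = (-173166081790/1108511 + 1819)/(-8389 - 40992) = -171149700281/1108511/(-49381) = -171149700281/1108511*(-1/49381) = 171149700281/54739381691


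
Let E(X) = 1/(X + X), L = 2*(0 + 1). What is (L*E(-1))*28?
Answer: -28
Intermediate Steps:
L = 2 (L = 2*1 = 2)
E(X) = 1/(2*X)
(L*E(-1))*28 = (2*((½)/(-1)))*28 = (2*((½)*(-1)))*28 = (2*(-½))*28 = -1*28 = -28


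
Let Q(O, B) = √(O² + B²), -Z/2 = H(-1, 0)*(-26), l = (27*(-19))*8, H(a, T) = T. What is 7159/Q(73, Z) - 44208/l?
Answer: 452885/4161 ≈ 108.84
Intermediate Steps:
l = -4104 (l = -513*8 = -4104)
Z = 0 (Z = -0*(-26) = -2*0 = 0)
Q(O, B) = √(B² + O²)
7159/Q(73, Z) - 44208/l = 7159/(√(0² + 73²)) - 44208/(-4104) = 7159/(√(0 + 5329)) - 44208*(-1/4104) = 7159/(√5329) + 614/57 = 7159/73 + 614/57 = 452885/4161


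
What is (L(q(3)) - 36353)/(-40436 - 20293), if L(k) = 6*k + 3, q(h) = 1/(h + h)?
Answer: 36349/60729 ≈ 0.59854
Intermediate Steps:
q(h) = 1/(2*h)
L(k) = 3 + 6*k
(L(q(3)) - 36353)/(-40436 - 20293) = ((3 + 6*((1/2)/3)) - 36353)/(-40436 - 20293) = ((3 + 6*((1/2)*(1/3))) - 36353)/(-60729) = ((3 + 6*(1/6)) - 36353)*(-1/60729) = ((3 + 1) - 36353)*(-1/60729) = (4 - 36353)*(-1/60729) = -36349*(-1/60729) = 36349/60729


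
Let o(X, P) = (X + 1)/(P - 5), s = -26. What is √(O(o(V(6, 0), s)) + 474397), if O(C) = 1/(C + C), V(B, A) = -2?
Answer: 15*√8434/2 ≈ 688.78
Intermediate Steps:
o(X, P) = (1 + X)/(-5 + P)
O(C) = 1/(2*C)
√(O(o(V(6, 0), s)) + 474397) = √(1/(2*(((1 - 2)/(-5 - 26)))) + 474397) = √(1/(2*((-1/(-31)))) + 474397) = √(1/(2*((-1/31*(-1)))) + 474397) = √(1/(2*(1/31)) + 474397) = √((½)*31 + 474397) = √(31/2 + 474397) = √(948825/2) = 15*√8434/2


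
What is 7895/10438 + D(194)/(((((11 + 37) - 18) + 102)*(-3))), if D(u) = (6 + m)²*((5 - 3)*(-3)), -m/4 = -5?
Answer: 3788579/344454 ≈ 10.999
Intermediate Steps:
m = 20 (m = -4*(-5) = 20)
D(u) = -4056 (D(u) = (6 + 20)²*((5 - 3)*(-3)) = 26²*(2*(-3)) = 676*(-6) = -4056)
7895/10438 + D(194)/(((((11 + 37) - 18) + 102)*(-3))) = 7895/10438 - 4056*(-1/(3*(((11 + 37) - 18) + 102))) = 7895*(1/10438) - 4056*(-1/(3*((48 - 18) + 102))) = 7895/10438 - 4056*(-1/(3*(30 + 102))) = 7895/10438 - 4056/(132*(-3)) = 7895/10438 - 4056/(-396) = 7895/10438 - 4056*(-1/396) = 7895/10438 + 338/33 = 3788579/344454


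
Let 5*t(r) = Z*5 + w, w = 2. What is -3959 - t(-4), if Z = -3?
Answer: -19782/5 ≈ -3956.4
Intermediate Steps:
t(r) = -13/5 (t(r) = (-3*5 + 2)/5 = (-15 + 2)/5 = (⅕)*(-13) = -13/5)
-3959 - t(-4) = -3959 - 1*(-13/5) = -3959 + 13/5 = -19782/5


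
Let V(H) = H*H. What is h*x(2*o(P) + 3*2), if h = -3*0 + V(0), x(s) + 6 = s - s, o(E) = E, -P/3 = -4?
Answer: 0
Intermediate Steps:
P = 12 (P = -3*(-4) = 12)
V(H) = H²
x(s) = -6 (x(s) = -6 + (s - s) = -6 + 0 = -6)
h = 0 (h = -3*0 + 0² = 0 + 0 = 0)
h*x(2*o(P) + 3*2) = 0*(-6) = 0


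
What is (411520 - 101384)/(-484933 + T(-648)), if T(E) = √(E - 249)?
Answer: -75197590444/117580007693 - 155068*I*√897/117580007693 ≈ -0.63954 - 3.9499e-5*I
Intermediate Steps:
T(E) = √(-249 + E)
(411520 - 101384)/(-484933 + T(-648)) = (411520 - 101384)/(-484933 + √(-249 - 648)) = 310136/(-484933 + √(-897)) = 310136/(-484933 + I*√897)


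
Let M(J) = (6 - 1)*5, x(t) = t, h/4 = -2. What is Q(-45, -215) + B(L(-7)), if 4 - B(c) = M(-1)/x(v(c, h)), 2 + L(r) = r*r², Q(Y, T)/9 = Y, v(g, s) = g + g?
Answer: -55333/138 ≈ -400.96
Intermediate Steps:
h = -8 (h = 4*(-2) = -8)
v(g, s) = 2*g
Q(Y, T) = 9*Y
L(r) = -2 + r³ (L(r) = -2 + r*r² = -2 + r³)
M(J) = 25 (M(J) = 5*5 = 25)
B(c) = 4 - 25/(2*c)
Q(-45, -215) + B(L(-7)) = 9*(-45) + (4 - 25/(2*(-2 + (-7)³))) = -405 + (4 - 25/(2*(-2 - 343))) = -405 + (4 - 25/2/(-345)) = -405 + (4 - 25/2*(-1/345)) = -405 + (4 + 5/138) = -405 + 557/138 = -55333/138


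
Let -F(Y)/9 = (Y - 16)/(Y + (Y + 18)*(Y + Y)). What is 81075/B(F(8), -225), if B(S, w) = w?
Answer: -1081/3 ≈ -360.33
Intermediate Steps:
F(Y) = -9*(-16 + Y)/(Y + 2*Y*(18 + Y)) (F(Y) = -9*(Y - 16)/(Y + (Y + 18)*(Y + Y)) = -9*(-16 + Y)/(Y + (18 + Y)*(2*Y)) = -9*(-16 + Y)/(Y + 2*Y*(18 + Y)))
81075/B(F(8), -225) = 81075/(-225) = 81075*(-1/225) = -1081/3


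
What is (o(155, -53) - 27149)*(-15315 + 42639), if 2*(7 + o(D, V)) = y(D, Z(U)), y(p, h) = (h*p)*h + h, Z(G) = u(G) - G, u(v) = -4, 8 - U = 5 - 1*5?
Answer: -437238648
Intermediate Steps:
U = 8 (U = 8 - (5 - 1*5) = 8 - (5 - 5) = 8 - 1*0 = 8 + 0 = 8)
Z(G) = -4 - G
y(p, h) = h + p*h² (y(p, h) = p*h² + h = h + p*h²)
o(D, V) = -13 + 72*D (o(D, V) = -7 + ((-4 - 1*8)*(1 + (-4 - 1*8)*D))/2 = -7 + ((-4 - 8)*(1 + (-4 - 8)*D))/2 = -7 + (-12*(1 - 12*D))/2 = -7 + (-12 + 144*D)/2 = -7 + (-6 + 72*D) = -13 + 72*D)
(o(155, -53) - 27149)*(-15315 + 42639) = ((-13 + 72*155) - 27149)*(-15315 + 42639) = ((-13 + 11160) - 27149)*27324 = (11147 - 27149)*27324 = -16002*27324 = -437238648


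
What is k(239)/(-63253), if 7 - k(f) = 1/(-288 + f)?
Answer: -8/72079 ≈ -0.00011099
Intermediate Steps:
k(f) = 7 - 1/(-288 + f)
k(239)/(-63253) = ((-2017 + 7*239)/(-288 + 239))/(-63253) = ((-2017 + 1673)/(-49))*(-1/63253) = -1/49*(-344)*(-1/63253) = (344/49)*(-1/63253) = -8/72079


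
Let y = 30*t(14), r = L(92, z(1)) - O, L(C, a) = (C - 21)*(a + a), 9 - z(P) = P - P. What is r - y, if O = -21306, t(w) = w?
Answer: 22164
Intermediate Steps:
z(P) = 9 (z(P) = 9 - (P - P) = 9 - 1*0 = 9 + 0 = 9)
L(C, a) = 2*a*(-21 + C) (L(C, a) = (-21 + C)*(2*a) = 2*a*(-21 + C))
r = 22584 (r = 2*9*(-21 + 92) - 1*(-21306) = 2*9*71 + 21306 = 1278 + 21306 = 22584)
y = 420 (y = 30*14 = 420)
r - y = 22584 - 1*420 = 22584 - 420 = 22164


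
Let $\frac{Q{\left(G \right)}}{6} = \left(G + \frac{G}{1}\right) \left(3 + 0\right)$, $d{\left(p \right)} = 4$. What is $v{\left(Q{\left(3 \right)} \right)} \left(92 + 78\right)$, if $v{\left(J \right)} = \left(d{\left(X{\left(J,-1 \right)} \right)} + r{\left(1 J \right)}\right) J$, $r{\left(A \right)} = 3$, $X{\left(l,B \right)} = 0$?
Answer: $128520$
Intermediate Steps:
$Q{\left(G \right)} = 36 G$ ($Q{\left(G \right)} = 6 \left(G + \frac{G}{1}\right) \left(3 + 0\right) = 6 \left(G + G 1\right) 3 = 6 \left(G + G\right) 3 = 6 \cdot 2 G 3 = 6 \cdot 6 G = 36 G$)
$v{\left(J \right)} = 7 J$ ($v{\left(J \right)} = \left(4 + 3\right) J = 7 J$)
$v{\left(Q{\left(3 \right)} \right)} \left(92 + 78\right) = 7 \cdot 36 \cdot 3 \left(92 + 78\right) = 7 \cdot 108 \cdot 170 = 756 \cdot 170 = 128520$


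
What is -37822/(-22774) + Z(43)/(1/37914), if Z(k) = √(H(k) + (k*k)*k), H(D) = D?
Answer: 18911/11387 + 189570*√3182 ≈ 1.0694e+7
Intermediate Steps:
Z(k) = √(k + k³) (Z(k) = √(k + (k*k)*k) = √(k + k²*k) = √(k + k³))
-37822/(-22774) + Z(43)/(1/37914) = -37822/(-22774) + √(43 + 43³)/(1/37914) = -37822*(-1/22774) + √(43 + 79507)/(1/37914) = 18911/11387 + √79550*37914 = 18911/11387 + (5*√3182)*37914 = 18911/11387 + 189570*√3182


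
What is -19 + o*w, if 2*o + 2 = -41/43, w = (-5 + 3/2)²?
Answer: -12759/344 ≈ -37.090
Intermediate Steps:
w = 49/4 (w = (-5 + 3*(½))² = (-5 + 3/2)² = (-7/2)² = 49/4 ≈ 12.250)
o = -127/86 (o = -1 + (-41/43)/2 = -1 + (-41*1/43)/2 = -1 + (½)*(-41/43) = -1 - 41/86 = -127/86 ≈ -1.4767)
-19 + o*w = -19 - 127/86*49/4 = -19 - 6223/344 = -12759/344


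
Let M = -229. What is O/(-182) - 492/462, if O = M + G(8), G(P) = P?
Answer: 23/154 ≈ 0.14935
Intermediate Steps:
O = -221 (O = -229 + 8 = -221)
O/(-182) - 492/462 = -221/(-182) - 492/462 = -221*(-1/182) - 492*1/462 = 17/14 - 82/77 = 23/154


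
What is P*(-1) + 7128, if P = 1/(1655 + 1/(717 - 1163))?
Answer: 5261383066/738129 ≈ 7128.0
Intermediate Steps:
P = 446/738129 (P = 1/(1655 + 1/(-446)) = 1/(1655 - 1/446) = 1/(738129/446) = 446/738129 ≈ 0.00060423)
P*(-1) + 7128 = (446/738129)*(-1) + 7128 = -446/738129 + 7128 = 5261383066/738129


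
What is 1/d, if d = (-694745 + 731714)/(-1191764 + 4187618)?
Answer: 998618/12323 ≈ 81.037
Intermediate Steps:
d = 12323/998618 (d = 36969/2995854 = 36969*(1/2995854) = 12323/998618 ≈ 0.012340)
1/d = 1/(12323/998618) = 998618/12323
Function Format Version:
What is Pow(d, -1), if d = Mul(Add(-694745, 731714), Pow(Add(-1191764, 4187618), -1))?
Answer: Rational(998618, 12323) ≈ 81.037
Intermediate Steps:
d = Rational(12323, 998618) (d = Mul(36969, Pow(2995854, -1)) = Mul(36969, Rational(1, 2995854)) = Rational(12323, 998618) ≈ 0.012340)
Pow(d, -1) = Pow(Rational(12323, 998618), -1) = Rational(998618, 12323)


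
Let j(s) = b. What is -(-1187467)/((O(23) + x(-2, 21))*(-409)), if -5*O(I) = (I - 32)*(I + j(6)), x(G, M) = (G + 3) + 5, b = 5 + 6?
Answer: -5937335/137424 ≈ -43.204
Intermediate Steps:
b = 11
j(s) = 11
x(G, M) = 8 + G (x(G, M) = (3 + G) + 5 = 8 + G)
O(I) = -(-32 + I)*(11 + I)/5 (O(I) = -(I - 32)*(I + 11)/5 = -(-32 + I)*(11 + I)/5)
-(-1187467)/((O(23) + x(-2, 21))*(-409)) = -(-1187467)/(((352/5 - ⅕*23² + (21/5)*23) + (8 - 2))*(-409)) = -(-1187467)/(((352/5 - ⅕*529 + 483/5) + 6)*(-409)) = -(-1187467)/(((352/5 - 529/5 + 483/5) + 6)*(-409)) = -(-1187467)/((306/5 + 6)*(-409)) = -(-1187467)/((336/5)*(-409)) = -(-1187467)/(-137424/5) = -(-1187467)*(-5)/137424 = -1*5937335/137424 = -5937335/137424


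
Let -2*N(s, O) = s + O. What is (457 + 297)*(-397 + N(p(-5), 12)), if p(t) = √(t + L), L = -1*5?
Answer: -303862 - 377*I*√10 ≈ -3.0386e+5 - 1192.2*I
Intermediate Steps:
L = -5
p(t) = √(-5 + t) (p(t) = √(t - 5) = √(-5 + t))
N(s, O) = -O/2 - s/2 (N(s, O) = -(s + O)/2 = -(O + s)/2 = -O/2 - s/2)
(457 + 297)*(-397 + N(p(-5), 12)) = (457 + 297)*(-397 + (-½*12 - √(-5 - 5)/2)) = 754*(-397 + (-6 - I*√10/2)) = 754*(-403 - I*√10/2) = -303862 - 377*I*√10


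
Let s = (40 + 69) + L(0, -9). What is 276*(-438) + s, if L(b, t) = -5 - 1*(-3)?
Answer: -120781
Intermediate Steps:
L(b, t) = -2 (L(b, t) = -5 + 3 = -2)
s = 107 (s = (40 + 69) - 2 = 109 - 2 = 107)
276*(-438) + s = 276*(-438) + 107 = -120888 + 107 = -120781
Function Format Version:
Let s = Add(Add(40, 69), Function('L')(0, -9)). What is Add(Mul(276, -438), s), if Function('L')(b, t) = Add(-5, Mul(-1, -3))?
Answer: -120781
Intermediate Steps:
Function('L')(b, t) = -2 (Function('L')(b, t) = Add(-5, 3) = -2)
s = 107 (s = Add(Add(40, 69), -2) = Add(109, -2) = 107)
Add(Mul(276, -438), s) = Add(Mul(276, -438), 107) = Add(-120888, 107) = -120781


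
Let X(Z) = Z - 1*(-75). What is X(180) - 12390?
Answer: -12135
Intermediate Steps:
X(Z) = 75 + Z (X(Z) = Z + 75 = 75 + Z)
X(180) - 12390 = (75 + 180) - 12390 = 255 - 12390 = -12135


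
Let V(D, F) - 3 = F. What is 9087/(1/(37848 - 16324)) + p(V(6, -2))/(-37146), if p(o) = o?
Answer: 7265333689847/37146 ≈ 1.9559e+8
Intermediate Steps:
V(D, F) = 3 + F
9087/(1/(37848 - 16324)) + p(V(6, -2))/(-37146) = 9087/(1/(37848 - 16324)) + (3 - 2)/(-37146) = 9087/(1/21524) + 1*(-1/37146) = 9087/(1/21524) - 1/37146 = 9087*21524 - 1/37146 = 195588588 - 1/37146 = 7265333689847/37146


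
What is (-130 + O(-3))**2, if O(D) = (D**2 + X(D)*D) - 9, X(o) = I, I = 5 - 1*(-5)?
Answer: 25600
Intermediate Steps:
I = 10 (I = 5 + 5 = 10)
X(o) = 10
O(D) = -9 + D**2 + 10*D (O(D) = (D**2 + 10*D) - 9 = -9 + D**2 + 10*D)
(-130 + O(-3))**2 = (-130 + (-9 + (-3)**2 + 10*(-3)))**2 = (-130 + (-9 + 9 - 30))**2 = (-130 - 30)**2 = (-160)**2 = 25600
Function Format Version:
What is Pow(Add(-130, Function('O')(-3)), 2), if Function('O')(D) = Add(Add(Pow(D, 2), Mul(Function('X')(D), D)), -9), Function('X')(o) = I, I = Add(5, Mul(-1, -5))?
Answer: 25600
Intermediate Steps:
I = 10 (I = Add(5, 5) = 10)
Function('X')(o) = 10
Function('O')(D) = Add(-9, Pow(D, 2), Mul(10, D)) (Function('O')(D) = Add(Add(Pow(D, 2), Mul(10, D)), -9) = Add(-9, Pow(D, 2), Mul(10, D)))
Pow(Add(-130, Function('O')(-3)), 2) = Pow(Add(-130, Add(-9, Pow(-3, 2), Mul(10, -3))), 2) = Pow(Add(-130, Add(-9, 9, -30)), 2) = Pow(Add(-130, -30), 2) = Pow(-160, 2) = 25600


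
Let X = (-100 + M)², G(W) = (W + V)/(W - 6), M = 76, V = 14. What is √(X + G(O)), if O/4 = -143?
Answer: 3*√18527/17 ≈ 24.020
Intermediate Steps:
O = -572 (O = 4*(-143) = -572)
G(W) = (14 + W)/(-6 + W) (G(W) = (W + 14)/(W - 6) = (14 + W)/(-6 + W))
X = 576 (X = (-100 + 76)² = (-24)² = 576)
√(X + G(O)) = √(576 + (14 - 572)/(-6 - 572)) = √(576 - 558/(-578)) = √(576 - 1/578*(-558)) = √(576 + 279/289) = √(166743/289) = 3*√18527/17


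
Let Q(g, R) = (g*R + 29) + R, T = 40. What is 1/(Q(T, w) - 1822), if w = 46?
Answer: 1/93 ≈ 0.010753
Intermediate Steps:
Q(g, R) = 29 + R + R*g (Q(g, R) = (R*g + 29) + R = (29 + R*g) + R = 29 + R + R*g)
1/(Q(T, w) - 1822) = 1/((29 + 46 + 46*40) - 1822) = 1/((29 + 46 + 1840) - 1822) = 1/(1915 - 1822) = 1/93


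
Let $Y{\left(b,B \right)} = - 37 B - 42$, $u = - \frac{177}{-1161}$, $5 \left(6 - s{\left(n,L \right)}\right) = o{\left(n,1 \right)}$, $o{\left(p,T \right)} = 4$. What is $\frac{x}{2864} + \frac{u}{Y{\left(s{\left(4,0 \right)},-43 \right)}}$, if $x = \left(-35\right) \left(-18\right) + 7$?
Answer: $\frac{382026907}{1716862032} \approx 0.22251$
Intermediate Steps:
$s{\left(n,L \right)} = \frac{26}{5}$ ($s{\left(n,L \right)} = 6 - \frac{4}{5} = \frac{26}{5}$)
$x = 637$ ($x = 630 + 7 = 637$)
$u = \frac{59}{387}$ ($u = \left(-177\right) \left(- \frac{1}{1161}\right) = \frac{59}{387} \approx 0.15245$)
$Y{\left(b,B \right)} = -42 - 37 B$
$\frac{x}{2864} + \frac{u}{Y{\left(s{\left(4,0 \right)},-43 \right)}} = \frac{637}{2864} + \frac{59}{387 \left(-42 - -1591\right)} = 637 \cdot \frac{1}{2864} + \frac{59}{387 \left(-42 + 1591\right)} = \frac{637}{2864} + \frac{59}{387 \cdot 1549} = \frac{637}{2864} + \frac{59}{387} \cdot \frac{1}{1549} = \frac{637}{2864} + \frac{59}{599463} = \frac{382026907}{1716862032}$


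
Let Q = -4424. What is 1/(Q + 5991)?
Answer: 1/1567 ≈ 0.00063816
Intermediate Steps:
1/(Q + 5991) = 1/(-4424 + 5991) = 1/1567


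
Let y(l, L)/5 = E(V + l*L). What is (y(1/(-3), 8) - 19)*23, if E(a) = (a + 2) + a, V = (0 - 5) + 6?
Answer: -1771/3 ≈ -590.33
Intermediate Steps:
V = 1 (V = -5 + 6 = 1)
E(a) = 2 + 2*a (E(a) = (2 + a) + a = 2 + 2*a)
y(l, L) = 20 + 10*L*l (y(l, L) = 5*(2 + 2*(1 + l*L)) = 5*(2 + 2*(1 + L*l)) = 5*(2 + (2 + 2*L*l)) = 5*(4 + 2*L*l) = 20 + 10*L*l)
(y(1/(-3), 8) - 19)*23 = ((20 + 10*8/(-3)) - 19)*23 = ((20 + 10*8*(-⅓)) - 19)*23 = ((20 - 80/3) - 19)*23 = (-20/3 - 19)*23 = -77/3*23 = -1771/3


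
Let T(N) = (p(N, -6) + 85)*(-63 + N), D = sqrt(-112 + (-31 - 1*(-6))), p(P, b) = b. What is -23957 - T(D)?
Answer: -18980 - 79*I*sqrt(137) ≈ -18980.0 - 924.67*I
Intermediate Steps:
D = I*sqrt(137) (D = sqrt(-112 + (-31 + 6)) = sqrt(-112 - 25) = sqrt(-137) = I*sqrt(137) ≈ 11.705*I)
T(N) = -4977 + 79*N (T(N) = (-6 + 85)*(-63 + N) = 79*(-63 + N) = -4977 + 79*N)
-23957 - T(D) = -23957 - (-4977 + 79*(I*sqrt(137))) = -23957 - (-4977 + 79*I*sqrt(137)) = -23957 + (4977 - 79*I*sqrt(137)) = -18980 - 79*I*sqrt(137)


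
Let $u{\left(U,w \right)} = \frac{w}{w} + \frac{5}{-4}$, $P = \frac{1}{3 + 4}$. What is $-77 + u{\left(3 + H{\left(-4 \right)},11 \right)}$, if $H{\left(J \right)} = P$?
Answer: $- \frac{309}{4} \approx -77.25$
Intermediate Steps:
$P = \frac{1}{7} \approx 0.14286$
$H{\left(J \right)} = \frac{1}{7}$
$u{\left(U,w \right)} = - \frac{1}{4}$ ($u{\left(U,w \right)} = 1 + 5 \left(- \frac{1}{4}\right) = 1 - \frac{5}{4} = - \frac{1}{4}$)
$-77 + u{\left(3 + H{\left(-4 \right)},11 \right)} = -77 - \frac{1}{4} = - \frac{309}{4}$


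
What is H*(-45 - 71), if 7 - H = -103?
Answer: -12760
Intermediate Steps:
H = 110 (H = 7 - 1*(-103) = 7 + 103 = 110)
H*(-45 - 71) = 110*(-45 - 71) = 110*(-116) = -12760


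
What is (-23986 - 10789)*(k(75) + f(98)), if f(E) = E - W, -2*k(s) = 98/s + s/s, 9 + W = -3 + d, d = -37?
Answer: -30430907/6 ≈ -5.0718e+6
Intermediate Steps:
W = -49 (W = -9 + (-3 - 37) = -9 - 40 = -49)
k(s) = -½ - 49/s (k(s) = -(98/s + s/s)/2 = -(98/s + 1)/2 = -(1 + 98/s)/2 = -½ - 49/s)
f(E) = 49 + E (f(E) = E - 1*(-49) = E + 49 = 49 + E)
(-23986 - 10789)*(k(75) + f(98)) = (-23986 - 10789)*((½)*(-98 - 1*75)/75 + (49 + 98)) = -34775*((½)*(1/75)*(-98 - 75) + 147) = -34775*((½)*(1/75)*(-173) + 147) = -34775*(-173/150 + 147) = -34775*21877/150 = -30430907/6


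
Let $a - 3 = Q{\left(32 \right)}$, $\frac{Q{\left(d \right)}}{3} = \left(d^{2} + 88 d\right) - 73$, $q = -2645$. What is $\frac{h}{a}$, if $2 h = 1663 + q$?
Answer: $- \frac{491}{11304} \approx -0.043436$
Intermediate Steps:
$Q{\left(d \right)} = -219 + 3 d^{2} + 264 d$ ($Q{\left(d \right)} = 3 \left(\left(d^{2} + 88 d\right) - 73\right) = 3 \left(-73 + d^{2} + 88 d\right) = -219 + 3 d^{2} + 264 d$)
$a = 11304$ ($a = 3 + \left(-219 + 3 \cdot 32^{2} + 264 \cdot 32\right) = 3 + \left(-219 + 3 \cdot 1024 + 8448\right) = 3 + \left(-219 + 3072 + 8448\right) = 3 + 11301 = 11304$)
$h = -491$ ($h = \frac{1663 - 2645}{2} = \frac{1}{2} \left(-982\right) = -491$)
$\frac{h}{a} = - \frac{491}{11304}$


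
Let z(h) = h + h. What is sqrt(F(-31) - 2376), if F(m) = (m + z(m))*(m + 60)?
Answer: I*sqrt(5073) ≈ 71.225*I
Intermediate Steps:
z(h) = 2*h
F(m) = 3*m*(60 + m) (F(m) = (m + 2*m)*(m + 60) = (3*m)*(60 + m) = 3*m*(60 + m))
sqrt(F(-31) - 2376) = sqrt(3*(-31)*(60 - 31) - 2376) = sqrt(3*(-31)*29 - 2376) = sqrt(-2697 - 2376) = sqrt(-5073) = I*sqrt(5073)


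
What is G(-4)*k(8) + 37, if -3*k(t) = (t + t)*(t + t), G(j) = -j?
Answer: -913/3 ≈ -304.33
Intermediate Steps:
k(t) = -4*t**2/3 (k(t) = -(t + t)*(t + t)/3 = -2*t*2*t/3 = -4*t**2/3)
G(-4)*k(8) + 37 = (-1*(-4))*(-4/3*8**2) + 37 = 4*(-4/3*64) + 37 = 4*(-256/3) + 37 = -1024/3 + 37 = -913/3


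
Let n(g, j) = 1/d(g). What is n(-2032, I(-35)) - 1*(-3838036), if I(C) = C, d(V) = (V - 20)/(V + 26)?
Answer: 3937825939/1026 ≈ 3.8380e+6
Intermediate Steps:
d(V) = (-20 + V)/(26 + V)
n(g, j) = (26 + g)/(-20 + g) (n(g, j) = 1/((-20 + g)/(26 + g)) = (26 + g)/(-20 + g))
n(-2032, I(-35)) - 1*(-3838036) = (26 - 2032)/(-20 - 2032) - 1*(-3838036) = -2006/(-2052) + 3838036 = -1/2052*(-2006) + 3838036 = 1003/1026 + 3838036 = 3937825939/1026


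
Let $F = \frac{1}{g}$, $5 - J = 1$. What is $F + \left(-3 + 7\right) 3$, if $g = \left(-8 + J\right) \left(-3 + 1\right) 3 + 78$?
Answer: $\frac{1225}{102} \approx 12.01$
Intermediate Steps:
$J = 4$ ($J = 5 - 1 = 4$)
$g = 102$ ($g = \left(-8 + 4\right) \left(-3 + 1\right) 3 + 78 = \left(-4\right) \left(-2\right) 3 + 78 = 8 \cdot 3 + 78 = 24 + 78 = 102$)
$F = \frac{1}{102} \approx 0.0098039$
$F + \left(-3 + 7\right) 3 = \frac{1}{102} + \left(-3 + 7\right) 3 = \frac{1}{102} + 4 \cdot 3 = \frac{1}{102} + 12 = \frac{1225}{102}$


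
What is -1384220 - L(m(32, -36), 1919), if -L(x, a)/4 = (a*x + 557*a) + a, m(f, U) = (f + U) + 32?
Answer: 3113916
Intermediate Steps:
m(f, U) = 32 + U + f (m(f, U) = (U + f) + 32 = 32 + U + f)
L(x, a) = -2232*a - 4*a*x (L(x, a) = -4*((a*x + 557*a) + a) = -4*((557*a + a*x) + a) = -4*(558*a + a*x) = -2232*a - 4*a*x)
-1384220 - L(m(32, -36), 1919) = -1384220 - (-4)*1919*(558 + (32 - 36 + 32)) = -1384220 - (-4)*1919*(558 + 28) = -1384220 - (-4)*1919*586 = -1384220 - 1*(-4498136) = -1384220 + 4498136 = 3113916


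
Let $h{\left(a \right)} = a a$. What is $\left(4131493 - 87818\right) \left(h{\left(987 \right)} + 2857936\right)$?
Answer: $15495787185875$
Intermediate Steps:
$h{\left(a \right)} = a^{2}$
$\left(4131493 - 87818\right) \left(h{\left(987 \right)} + 2857936\right) = \left(4131493 - 87818\right) \left(987^{2} + 2857936\right) = 4043675 \left(974169 + 2857936\right) = 4043675 \cdot 3832105 = 15495787185875$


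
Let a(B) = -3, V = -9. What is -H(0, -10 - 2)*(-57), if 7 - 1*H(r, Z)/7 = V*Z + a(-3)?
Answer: -39102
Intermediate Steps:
H(r, Z) = 70 + 63*Z (H(r, Z) = 49 - 7*(-9*Z - 3) = 49 - 7*(-3 - 9*Z) = 49 + (21 + 63*Z) = 70 + 63*Z)
-H(0, -10 - 2)*(-57) = -(70 + 63*(-10 - 2))*(-57) = -(70 + 63*(-12))*(-57) = -(70 - 756)*(-57) = -(-686)*(-57) = -1*39102 = -39102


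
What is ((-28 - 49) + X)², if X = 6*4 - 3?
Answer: 3136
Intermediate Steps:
X = 21 (X = 24 - 3 = 21)
((-28 - 49) + X)² = ((-28 - 49) + 21)² = (-77 + 21)² = (-56)² = 3136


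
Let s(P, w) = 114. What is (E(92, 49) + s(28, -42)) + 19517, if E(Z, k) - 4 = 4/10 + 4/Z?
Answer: 2258076/115 ≈ 19635.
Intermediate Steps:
E(Z, k) = 22/5 + 4/Z (E(Z, k) = 4 + (4/10 + 4/Z) = 4 + (4*(1/10) + 4/Z) = 4 + (2/5 + 4/Z) = 22/5 + 4/Z)
(E(92, 49) + s(28, -42)) + 19517 = ((22/5 + 4/92) + 114) + 19517 = ((22/5 + 4*(1/92)) + 114) + 19517 = ((22/5 + 1/23) + 114) + 19517 = (511/115 + 114) + 19517 = 13621/115 + 19517 = 2258076/115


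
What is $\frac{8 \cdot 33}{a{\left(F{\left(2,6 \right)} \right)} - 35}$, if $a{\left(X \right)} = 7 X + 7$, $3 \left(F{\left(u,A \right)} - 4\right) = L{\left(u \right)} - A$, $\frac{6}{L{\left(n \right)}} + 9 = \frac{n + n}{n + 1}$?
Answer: $- \frac{1518}{91} \approx -16.681$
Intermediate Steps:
$L{\left(n \right)} = \frac{6}{-9 + \frac{2 n}{1 + n}}$ ($L{\left(n \right)} = \frac{6}{-9 + \frac{n + n}{n + 1}} = \frac{6}{-9 + \frac{2 n}{1 + n}}$)
$F{\left(u,A \right)} = 4 - \frac{A}{3} + \frac{2 \left(-1 - u\right)}{9 + 7 u}$ ($F{\left(u,A \right)} = 4 + \frac{\frac{6 \left(-1 - u\right)}{9 + 7 u} - A}{3} = 4 + \frac{- A + \frac{6 \left(-1 - u\right)}{9 + 7 u}}{3} = 4 - \left(\frac{A}{3} - \frac{2 \left(-1 - u\right)}{9 + 7 u}\right) = 4 - \frac{A}{3} + \frac{2 \left(-1 - u\right)}{9 + 7 u}$)
$a{\left(X \right)} = 7 + 7 X$
$\frac{8 \cdot 33}{a{\left(F{\left(2,6 \right)} \right)} - 35} = \frac{8 \cdot 33}{\left(7 + 7 \frac{-6 - 12 + \left(9 + 7 \cdot 2\right) \left(12 - 6\right)}{3 \left(9 + 7 \cdot 2\right)}\right) - 35} = \frac{264}{\left(7 + 7 \frac{-6 - 12 + \left(9 + 14\right) \left(12 - 6\right)}{3 \left(9 + 14\right)}\right) - 35} = \frac{264}{\left(7 + 7 \frac{-6 - 12 + 23 \cdot 6}{3 \cdot 23}\right) - 35} = \frac{264}{\left(7 + 7 \cdot \frac{1}{3} \cdot \frac{1}{23} \left(-6 - 12 + 138\right)\right) - 35} = \frac{264}{\left(7 + 7 \cdot \frac{1}{3} \cdot \frac{1}{23} \cdot 120\right) - 35} = \frac{264}{\left(7 + 7 \cdot \frac{40}{23}\right) - 35} = \frac{264}{\left(7 + \frac{280}{23}\right) - 35} = \frac{264}{\frac{441}{23} - 35} = \frac{264}{- \frac{364}{23}} = 264 \left(- \frac{23}{364}\right) = - \frac{1518}{91}$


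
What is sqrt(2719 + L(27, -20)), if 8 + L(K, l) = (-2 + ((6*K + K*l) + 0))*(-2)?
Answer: sqrt(3471) ≈ 58.915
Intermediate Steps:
L(K, l) = -4 - 12*K - 2*K*l (L(K, l) = -8 + (-2 + ((6*K + K*l) + 0))*(-2) = -8 + (-2 + (6*K + K*l))*(-2) = -8 + (-2 + 6*K + K*l)*(-2) = -8 + (4 - 12*K - 2*K*l) = -4 - 12*K - 2*K*l)
sqrt(2719 + L(27, -20)) = sqrt(2719 + (-4 - 12*27 - 2*27*(-20))) = sqrt(2719 + (-4 - 324 + 1080)) = sqrt(2719 + 752) = sqrt(3471)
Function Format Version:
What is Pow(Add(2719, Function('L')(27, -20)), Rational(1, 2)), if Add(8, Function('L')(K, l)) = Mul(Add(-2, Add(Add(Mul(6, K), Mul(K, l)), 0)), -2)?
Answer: Pow(3471, Rational(1, 2)) ≈ 58.915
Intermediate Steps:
Function('L')(K, l) = Add(-4, Mul(-12, K), Mul(-2, K, l)) (Function('L')(K, l) = Add(-8, Mul(Add(-2, Add(Add(Mul(6, K), Mul(K, l)), 0)), -2)) = Add(-8, Mul(Add(-2, Add(Mul(6, K), Mul(K, l))), -2)) = Add(-8, Mul(Add(-2, Mul(6, K), Mul(K, l)), -2)) = Add(-8, Add(4, Mul(-12, K), Mul(-2, K, l))) = Add(-4, Mul(-12, K), Mul(-2, K, l)))
Pow(Add(2719, Function('L')(27, -20)), Rational(1, 2)) = Pow(Add(2719, Add(-4, Mul(-12, 27), Mul(-2, 27, -20))), Rational(1, 2)) = Pow(Add(2719, Add(-4, -324, 1080)), Rational(1, 2)) = Pow(Add(2719, 752), Rational(1, 2)) = Pow(3471, Rational(1, 2))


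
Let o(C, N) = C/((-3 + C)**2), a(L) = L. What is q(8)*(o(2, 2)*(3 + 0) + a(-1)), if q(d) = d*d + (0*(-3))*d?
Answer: 320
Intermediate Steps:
q(d) = d**2 (q(d) = d**2 + 0*d = d**2 + 0 = d**2)
o(C, N) = C/(-3 + C)**2
q(8)*(o(2, 2)*(3 + 0) + a(-1)) = 8**2*((2/(-3 + 2)**2)*(3 + 0) - 1) = 64*((2/(-1)**2)*3 - 1) = 64*((2*1)*3 - 1) = 64*(2*3 - 1) = 64*(6 - 1) = 64*5 = 320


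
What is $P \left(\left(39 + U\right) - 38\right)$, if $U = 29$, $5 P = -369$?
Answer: $-2214$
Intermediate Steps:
$P = - \frac{369}{5}$ ($P = \frac{1}{5} \left(-369\right) = - \frac{369}{5} \approx -73.8$)
$P \left(\left(39 + U\right) - 38\right) = - \frac{369 \left(\left(39 + 29\right) - 38\right)}{5} = - \frac{369 \left(68 - 38\right)}{5} = \left(- \frac{369}{5}\right) 30 = -2214$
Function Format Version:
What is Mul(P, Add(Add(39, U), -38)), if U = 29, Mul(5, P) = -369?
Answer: -2214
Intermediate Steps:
P = Rational(-369, 5) (P = Mul(Rational(1, 5), -369) = Rational(-369, 5) ≈ -73.800)
Mul(P, Add(Add(39, U), -38)) = Mul(Rational(-369, 5), Add(Add(39, 29), -38)) = Mul(Rational(-369, 5), Add(68, -38)) = Mul(Rational(-369, 5), 30) = -2214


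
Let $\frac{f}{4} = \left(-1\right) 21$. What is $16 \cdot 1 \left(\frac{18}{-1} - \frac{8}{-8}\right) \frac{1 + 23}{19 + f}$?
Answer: $\frac{6528}{65} \approx 100.43$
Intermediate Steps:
$f = -84$ ($f = 4 \left(\left(-1\right) 21\right) = 4 \left(-21\right) = -84$)
$16 \cdot 1 \left(\frac{18}{-1} - \frac{8}{-8}\right) \frac{1 + 23}{19 + f} = 16 \cdot 1 \left(\frac{18}{-1} - \frac{8}{-8}\right) \frac{1 + 23}{19 - 84} = 16 \left(18 \left(-1\right) - -1\right) \frac{24}{-65} = 16 \left(-18 + 1\right) 24 \left(- \frac{1}{65}\right) = 16 \left(-17\right) \left(- \frac{24}{65}\right) = \left(-272\right) \left(- \frac{24}{65}\right) = \frac{6528}{65}$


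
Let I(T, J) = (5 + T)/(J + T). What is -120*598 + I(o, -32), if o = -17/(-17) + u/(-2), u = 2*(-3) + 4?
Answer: -2152807/30 ≈ -71760.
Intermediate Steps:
u = -2 (u = -6 + 4 = -2)
o = 2 (o = -17/(-17) - 2/(-2) = -17*(-1/17) - 2*(-½) = 1 + 1 = 2)
I(T, J) = (5 + T)/(J + T)
-120*598 + I(o, -32) = -120*598 + (5 + 2)/(-32 + 2) = -71760 + 7/(-30) = -71760 - 1/30*7 = -71760 - 7/30 = -2152807/30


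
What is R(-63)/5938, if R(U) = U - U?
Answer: 0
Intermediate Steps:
R(U) = 0
R(-63)/5938 = 0/5938 = 0*(1/5938) = 0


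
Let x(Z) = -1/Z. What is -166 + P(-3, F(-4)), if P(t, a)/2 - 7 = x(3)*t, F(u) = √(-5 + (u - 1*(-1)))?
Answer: -150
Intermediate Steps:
F(u) = √(-4 + u) (F(u) = √(-5 + (u + 1)) = √(-5 + (1 + u)) = √(-4 + u))
P(t, a) = 14 - 2*t/3 (P(t, a) = 14 + 2*((-1/3)*t) = 14 + 2*((-1*⅓)*t) = 14 + 2*(-t/3) = 14 - 2*t/3)
-166 + P(-3, F(-4)) = -166 + (14 - ⅔*(-3)) = -166 + (14 + 2) = -166 + 16 = -150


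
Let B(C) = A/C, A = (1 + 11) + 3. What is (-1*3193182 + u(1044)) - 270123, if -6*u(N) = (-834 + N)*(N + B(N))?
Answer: -1217946235/348 ≈ -3.4998e+6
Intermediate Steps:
A = 15 (A = 12 + 3 = 15)
B(C) = 15/C
u(N) = -(-834 + N)*(N + 15/N)/6
(-1*3193182 + u(1044)) - 270123 = (-1*3193182 + (1/6)*(12510 + 1044*(-15 - 1*1044**2 + 834*1044))/1044) - 270123 = (-3193182 + (1/6)*(1/1044)*(12510 + 1044*(-15 - 1*1089936 + 870696))) - 270123 = (-3193182 + (1/6)*(1/1044)*(12510 + 1044*(-15 - 1089936 + 870696))) - 270123 = (-3193182 + (1/6)*(1/1044)*(12510 + 1044*(-219255))) - 270123 = (-3193182 + (1/6)*(1/1044)*(12510 - 228902220)) - 270123 = (-3193182 + (1/6)*(1/1044)*(-228889710)) - 270123 = (-3193182 - 12716095/348) - 270123 = -1123943431/348 - 270123 = -1217946235/348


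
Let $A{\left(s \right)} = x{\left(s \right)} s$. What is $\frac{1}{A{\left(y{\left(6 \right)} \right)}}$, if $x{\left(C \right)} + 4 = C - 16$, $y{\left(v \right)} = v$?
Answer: $- \frac{1}{84} \approx -0.011905$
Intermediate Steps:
$x{\left(C \right)} = -20 + C$ ($x{\left(C \right)} = -4 + \left(C - 16\right) = -4 + \left(-16 + C\right) = -20 + C$)
$A{\left(s \right)} = s \left(-20 + s\right)$ ($A{\left(s \right)} = \left(-20 + s\right) s = s \left(-20 + s\right)$)
$\frac{1}{A{\left(y{\left(6 \right)} \right)}} = \frac{1}{6 \left(-20 + 6\right)} = \frac{1}{6 \left(-14\right)} = \frac{1}{-84} = - \frac{1}{84}$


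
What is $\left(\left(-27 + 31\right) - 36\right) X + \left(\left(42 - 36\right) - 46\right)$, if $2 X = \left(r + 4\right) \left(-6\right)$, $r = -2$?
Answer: $152$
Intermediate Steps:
$X = -6$ ($X = \frac{\left(-2 + 4\right) \left(-6\right)}{2} = \frac{2 \left(-6\right)}{2} = \frac{1}{2} \left(-12\right) = -6$)
$\left(\left(-27 + 31\right) - 36\right) X + \left(\left(42 - 36\right) - 46\right) = \left(\left(-27 + 31\right) - 36\right) \left(-6\right) + \left(\left(42 - 36\right) - 46\right) = \left(4 - 36\right) \left(-6\right) + \left(6 - 46\right) = \left(-32\right) \left(-6\right) - 40 = 192 - 40 = 152$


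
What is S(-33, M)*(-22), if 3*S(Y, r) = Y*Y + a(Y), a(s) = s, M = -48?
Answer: -7744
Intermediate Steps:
S(Y, r) = Y/3 + Y²/3 (S(Y, r) = (Y*Y + Y)/3 = (Y² + Y)/3 = (Y + Y²)/3 = Y/3 + Y²/3)
S(-33, M)*(-22) = ((⅓)*(-33)*(1 - 33))*(-22) = ((⅓)*(-33)*(-32))*(-22) = 352*(-22) = -7744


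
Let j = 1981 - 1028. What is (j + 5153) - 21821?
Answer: -15715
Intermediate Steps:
j = 953
(j + 5153) - 21821 = (953 + 5153) - 21821 = 6106 - 21821 = -15715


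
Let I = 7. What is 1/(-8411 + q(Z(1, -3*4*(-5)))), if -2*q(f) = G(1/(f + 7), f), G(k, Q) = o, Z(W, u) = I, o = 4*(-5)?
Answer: -1/8401 ≈ -0.00011903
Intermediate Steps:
o = -20
Z(W, u) = 7
G(k, Q) = -20
q(f) = 10 (q(f) = -½*(-20) = 10)
1/(-8411 + q(Z(1, -3*4*(-5)))) = 1/(-8411 + 10) = 1/(-8401) = -1/8401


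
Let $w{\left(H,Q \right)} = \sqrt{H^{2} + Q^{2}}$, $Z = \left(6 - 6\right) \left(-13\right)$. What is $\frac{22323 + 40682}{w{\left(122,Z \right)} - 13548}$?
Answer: $- \frac{63005}{13426} \approx -4.6928$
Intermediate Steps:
$Z = 0$ ($Z = \left(6 - 6\right) \left(-13\right) = 0 \left(-13\right) = 0$)
$\frac{22323 + 40682}{w{\left(122,Z \right)} - 13548} = \frac{22323 + 40682}{\sqrt{122^{2} + 0^{2}} - 13548} = \frac{63005}{\sqrt{14884 + 0} - 13548} = \frac{63005}{\sqrt{14884} - 13548} = \frac{63005}{122 - 13548} = \frac{63005}{-13426} = 63005 \left(- \frac{1}{13426}\right) = - \frac{63005}{13426}$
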